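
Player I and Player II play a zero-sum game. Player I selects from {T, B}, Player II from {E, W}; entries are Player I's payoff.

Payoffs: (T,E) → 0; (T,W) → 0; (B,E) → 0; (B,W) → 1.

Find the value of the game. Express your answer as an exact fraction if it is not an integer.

Row minima: T → 0, B → 0; maximin = 0.
Column maxima: E → 0, W → 1; minimax = 0.
Since maximin = minimax = 0, there is a saddle point and the value is 0.

0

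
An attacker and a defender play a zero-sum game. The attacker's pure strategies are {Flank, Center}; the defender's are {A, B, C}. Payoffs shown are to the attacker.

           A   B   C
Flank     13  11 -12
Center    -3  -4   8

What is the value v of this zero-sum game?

Row minima: Flank → -12, Center → -4; maximin = -4.
Column maxima: A → 13, B → 11, C → 8; minimax = 8.
-4 ≠ 8, so there is no saddle point; optimal play is mixed.
A is strictly dominated by B (it gives the attacker strictly more in every row), so the defender never plays it.
On the remaining 2×2 (Flank, Center vs B, C):
Let the attacker play Flank with probability p. Expected payoff against B: 11p + (-4)(1−p) = 15p − 4; against C: (-12)p + 8(1−p) = −20p + 8.
Setting these equal: 15p − 4 = −20p + 8 ⇒ 35p = 12 ⇒ p = 12/35, and the value is (15)·(12/35) − 4 = 8/7.
For the defender: with q = P(B), equating Flank's and Center's payoffs gives 23q − 12 = −12q + 8 ⇒ q = 4/7.

8/7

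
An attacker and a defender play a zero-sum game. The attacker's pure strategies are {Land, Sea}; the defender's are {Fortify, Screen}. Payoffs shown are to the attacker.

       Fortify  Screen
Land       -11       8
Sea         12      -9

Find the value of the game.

-3/40

Row minima: Land → -11, Sea → -9; maximin = -9.
Column maxima: Fortify → 12, Screen → 8; minimax = 8.
-9 ≠ 8, so there is no saddle point; optimal play is mixed.
Let the attacker play Land with probability p. Expected payoff against Fortify: (-11)p + 12(1−p) = −23p + 12; against Screen: 8p + (-9)(1−p) = 17p − 9.
Setting these equal: −23p + 12 = 17p − 9 ⇒ −40p = -21 ⇒ p = 21/40, and the value is (-23)·(21/40) + 12 = -3/40.
For the defender: with q = P(Fortify), equating Land's and Sea's payoffs gives −19q + 8 = 21q − 9 ⇒ q = 17/40.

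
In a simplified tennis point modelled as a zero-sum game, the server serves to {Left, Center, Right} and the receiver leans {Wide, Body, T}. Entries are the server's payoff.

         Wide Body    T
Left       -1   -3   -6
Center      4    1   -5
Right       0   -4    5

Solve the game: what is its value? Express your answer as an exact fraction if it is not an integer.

Row minima: Left → -6, Center → -5, Right → -4; maximin = -4.
Column maxima: Wide → 4, Body → 1, T → 5; minimax = 1.
-4 ≠ 1, so there is no saddle point; optimal play is mixed.
Left is strictly dominated by Center, so the server never plays it.
Wide is strictly dominated by Body (it gives the server strictly more in every row), so the receiver never plays it.
On the remaining 2×2 (Center, Right vs Body, T):
Let the server play Center with probability p. Expected payoff against Body: 1p + (-4)(1−p) = 5p − 4; against T: (-5)p + 5(1−p) = −10p + 5.
Setting these equal: 5p − 4 = −10p + 5 ⇒ 15p = 9 ⇒ p = 3/5, and the value is (5)·(3/5) − 4 = -1.
For the receiver: with q = P(Body), equating Center's and Right's payoffs gives 6q − 5 = −9q + 5 ⇒ q = 2/3.

-1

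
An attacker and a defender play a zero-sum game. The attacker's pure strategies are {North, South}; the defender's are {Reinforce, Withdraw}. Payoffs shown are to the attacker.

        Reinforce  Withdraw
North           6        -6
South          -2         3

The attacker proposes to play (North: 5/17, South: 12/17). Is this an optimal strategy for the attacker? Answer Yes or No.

Yes

Against Reinforce this mix gives (5/17)·6 + (12/17)·(-2) = 6/17.
Against Withdraw this mix gives (5/17)·(-6) + (12/17)·3 = 6/17.
All of the defender's active replies (Reinforce, Withdraw) yield 6/17, and no column does worse for the attacker. The mix makes the defender indifferent and guarantees 6/17, so it is optimal.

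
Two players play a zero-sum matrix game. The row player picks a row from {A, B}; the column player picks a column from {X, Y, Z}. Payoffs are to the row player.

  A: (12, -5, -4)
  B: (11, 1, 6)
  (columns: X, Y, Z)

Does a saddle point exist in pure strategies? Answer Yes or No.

Row minima: A → -5, B → 1; maximin = 1.
Column maxima: X → 12, Y → 1, Z → 6; minimax = 1.
maximin = minimax = 1, so a saddle point exists.

Yes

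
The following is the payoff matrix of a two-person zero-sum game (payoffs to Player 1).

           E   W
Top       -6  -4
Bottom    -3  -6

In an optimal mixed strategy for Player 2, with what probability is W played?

Row minima: Top → -6, Bottom → -6; maximin = -6.
Column maxima: E → -3, W → -4; minimax = -4.
-6 ≠ -4, so there is no saddle point; optimal play is mixed.
Let Player 1 play Top with probability p. Expected payoff against E: (-6)p + (-3)(1−p) = −3p − 3; against W: (-4)p + (-6)(1−p) = 2p − 6.
Setting these equal: −3p − 3 = 2p − 6 ⇒ −5p = -3 ⇒ p = 3/5, and the value is (-3)·(3/5) − 3 = -24/5.
For Player 2: with q = P(E), equating Top's and Bottom's payoffs gives −2q − 4 = 3q − 6 ⇒ q = 2/5.

3/5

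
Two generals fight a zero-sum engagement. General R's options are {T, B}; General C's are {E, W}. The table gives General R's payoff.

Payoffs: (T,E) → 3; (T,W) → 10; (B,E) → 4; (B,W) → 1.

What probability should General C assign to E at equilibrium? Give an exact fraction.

Row minima: T → 3, B → 1; maximin = 3.
Column maxima: E → 4, W → 10; minimax = 4.
3 ≠ 4, so there is no saddle point; optimal play is mixed.
Let General R play T with probability p. Expected payoff against E: 3p + 4(1−p) = −p + 4; against W: 10p + 1(1−p) = 9p + 1.
Setting these equal: −p + 4 = 9p + 1 ⇒ −10p = -3 ⇒ p = 3/10, and the value is (-1)·(3/10) + 4 = 37/10.
For General C: with q = P(E), equating T's and B's payoffs gives −7q + 10 = 3q + 1 ⇒ q = 9/10.

9/10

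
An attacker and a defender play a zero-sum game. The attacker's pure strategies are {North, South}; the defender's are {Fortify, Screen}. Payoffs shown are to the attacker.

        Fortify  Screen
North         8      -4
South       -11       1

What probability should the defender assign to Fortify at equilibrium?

Row minima: North → -4, South → -11; maximin = -4.
Column maxima: Fortify → 8, Screen → 1; minimax = 1.
-4 ≠ 1, so there is no saddle point; optimal play is mixed.
Let the attacker play North with probability p. Expected payoff against Fortify: 8p + (-11)(1−p) = 19p − 11; against Screen: (-4)p + 1(1−p) = −5p + 1.
Setting these equal: 19p − 11 = −5p + 1 ⇒ 24p = 12 ⇒ p = 1/2, and the value is (19)·(1/2) − 11 = -3/2.
For the defender: with q = P(Fortify), equating North's and South's payoffs gives 12q − 4 = −12q + 1 ⇒ q = 5/24.

5/24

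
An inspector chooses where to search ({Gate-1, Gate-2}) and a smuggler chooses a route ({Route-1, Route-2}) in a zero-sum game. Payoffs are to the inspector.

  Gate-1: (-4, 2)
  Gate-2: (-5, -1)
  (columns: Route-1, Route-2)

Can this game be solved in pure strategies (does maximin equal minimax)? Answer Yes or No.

Row minima: Gate-1 → -4, Gate-2 → -5; maximin = -4.
Column maxima: Route-1 → -4, Route-2 → 2; minimax = -4.
maximin = minimax = -4, so a saddle point exists.

Yes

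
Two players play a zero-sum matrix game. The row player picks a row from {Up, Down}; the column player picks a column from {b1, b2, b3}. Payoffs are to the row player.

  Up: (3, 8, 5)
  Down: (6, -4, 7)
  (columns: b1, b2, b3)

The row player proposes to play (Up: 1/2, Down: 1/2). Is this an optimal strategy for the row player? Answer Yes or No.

Against b1 this mix gives (1/2)·3 + (1/2)·6 = 9/2.
Against b2 this mix gives (1/2)·8 + (1/2)·(-4) = 2.
Against b3 this mix gives (1/2)·5 + (1/2)·7 = 6.
The column player will play b2, holding the row player to 2. Shifting weight toward the row that does better against b2 would raise this floor (the equalizing mix achieves 4 against both b2 and b1), so the proposed strategy is not optimal.

No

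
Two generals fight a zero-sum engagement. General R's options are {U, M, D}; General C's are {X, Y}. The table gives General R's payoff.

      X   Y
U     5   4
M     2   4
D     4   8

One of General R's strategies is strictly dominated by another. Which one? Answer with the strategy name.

M

D gives a strictly higher payoff than M against every column: 4 > 2, 8 > 4.
So M is strictly dominated and General R never plays it.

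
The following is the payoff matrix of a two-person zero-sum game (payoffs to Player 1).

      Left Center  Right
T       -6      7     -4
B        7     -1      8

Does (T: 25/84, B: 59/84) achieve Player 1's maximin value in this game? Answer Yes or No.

Against Left this mix gives (25/84)·(-6) + (59/84)·7 = 263/84.
Against Center this mix gives (25/84)·7 + (59/84)·(-1) = 29/21.
Against Right this mix gives (25/84)·(-4) + (59/84)·8 = 31/7.
Player 2 will play Center, holding Player 1 to 29/21. Shifting weight toward the row that does better against Center would raise this floor (the equalizing mix achieves 43/21 against both Center and Left), so the proposed strategy is not optimal.

No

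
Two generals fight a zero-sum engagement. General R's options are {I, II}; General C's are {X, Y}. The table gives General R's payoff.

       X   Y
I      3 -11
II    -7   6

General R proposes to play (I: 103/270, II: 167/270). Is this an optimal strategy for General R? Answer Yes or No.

No

Against X this mix gives (103/270)·3 + (167/270)·(-7) = -86/27.
Against Y this mix gives (103/270)·(-11) + (167/270)·6 = -131/270.
General C will play X, holding General R to -86/27. Shifting weight toward the row that does better against X would raise this floor (the equalizing mix achieves -59/27 against both X and Y), so the proposed strategy is not optimal.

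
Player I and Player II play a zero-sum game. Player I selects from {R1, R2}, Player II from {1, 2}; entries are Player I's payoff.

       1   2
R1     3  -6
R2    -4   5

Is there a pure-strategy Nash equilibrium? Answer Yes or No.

No

Row minima: R1 → -6, R2 → -4; maximin = -4.
Column maxima: 1 → 3, 2 → 5; minimax = 3.
-4 ≠ 3, so no pure-strategy equilibrium exists.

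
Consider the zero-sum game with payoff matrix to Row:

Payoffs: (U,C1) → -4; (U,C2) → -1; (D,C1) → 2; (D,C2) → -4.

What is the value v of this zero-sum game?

Row minima: U → -4, D → -4; maximin = -4.
Column maxima: C1 → 2, C2 → -1; minimax = -1.
-4 ≠ -1, so there is no saddle point; optimal play is mixed.
Let Row play U with probability p. Expected payoff against C1: (-4)p + 2(1−p) = −6p + 2; against C2: (-1)p + (-4)(1−p) = 3p − 4.
Setting these equal: −6p + 2 = 3p − 4 ⇒ −9p = -6 ⇒ p = 2/3, and the value is (-6)·(2/3) + 2 = -2.
For Column: with q = P(C1), equating U's and D's payoffs gives −3q − 1 = 6q − 4 ⇒ q = 1/3.

-2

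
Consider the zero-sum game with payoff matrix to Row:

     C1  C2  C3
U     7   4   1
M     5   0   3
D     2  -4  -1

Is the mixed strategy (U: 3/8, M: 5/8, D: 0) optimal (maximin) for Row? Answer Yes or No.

Against C1 this mix gives (3/8)·7 + (5/8)·5 = 23/4.
Against C2 this mix gives (3/8)·4 + (5/8)·0 = 3/2.
Against C3 this mix gives (3/8)·1 + (5/8)·3 = 9/4.
Column will play C2, holding Row to 3/2. Shifting weight toward the row that does better against C2 would raise this floor (the equalizing mix achieves 2 against both C2 and C3), so the proposed strategy is not optimal.

No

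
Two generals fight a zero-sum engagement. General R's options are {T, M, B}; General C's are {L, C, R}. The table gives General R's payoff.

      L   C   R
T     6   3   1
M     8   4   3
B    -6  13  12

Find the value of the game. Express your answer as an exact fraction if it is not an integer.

114/23

Row minima: T → 1, M → 3, B → -6; maximin = 3.
Column maxima: L → 8, C → 13, R → 12; minimax = 8.
3 ≠ 8, so there is no saddle point; optimal play is mixed.
T is strictly dominated by M, so General R never plays it.
C is strictly dominated by R (it gives General R strictly more in every row), so General C never plays it.
On the remaining 2×2 (M, B vs L, R):
Let General R play M with probability p. Expected payoff against L: 8p + (-6)(1−p) = 14p − 6; against R: 3p + 12(1−p) = −9p + 12.
Setting these equal: 14p − 6 = −9p + 12 ⇒ 23p = 18 ⇒ p = 18/23, and the value is (14)·(18/23) − 6 = 114/23.
For General C: with q = P(L), equating M's and B's payoffs gives 5q + 3 = −18q + 12 ⇒ q = 9/23.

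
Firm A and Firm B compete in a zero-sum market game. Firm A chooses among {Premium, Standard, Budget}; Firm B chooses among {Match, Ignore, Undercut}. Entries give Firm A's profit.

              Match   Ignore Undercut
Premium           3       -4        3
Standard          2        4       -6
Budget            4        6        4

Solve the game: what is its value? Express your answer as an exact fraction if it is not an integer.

Row minima: Premium → -4, Standard → -6, Budget → 4; maximin = 4.
Column maxima: Match → 4, Ignore → 6, Undercut → 4; minimax = 4.
Since maximin = minimax = 4, there is a saddle point and the value is 4.

4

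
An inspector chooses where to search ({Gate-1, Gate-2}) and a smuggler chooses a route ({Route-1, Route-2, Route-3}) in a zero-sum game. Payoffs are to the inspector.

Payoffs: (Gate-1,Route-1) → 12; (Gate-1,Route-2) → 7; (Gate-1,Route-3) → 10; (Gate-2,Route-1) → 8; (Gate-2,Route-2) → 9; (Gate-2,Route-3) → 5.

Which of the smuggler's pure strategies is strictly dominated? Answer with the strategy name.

Route-3 holds the inspector's payoff strictly below Route-1 in every row: 10 < 12, 5 < 8.
So Route-1 is strictly dominated for the smuggler.

Route-1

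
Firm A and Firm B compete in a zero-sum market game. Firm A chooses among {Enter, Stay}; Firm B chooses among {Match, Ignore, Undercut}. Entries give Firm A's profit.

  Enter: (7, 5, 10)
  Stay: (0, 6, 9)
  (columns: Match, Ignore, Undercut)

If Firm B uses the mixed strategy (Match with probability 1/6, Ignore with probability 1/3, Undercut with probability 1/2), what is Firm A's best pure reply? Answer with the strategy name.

Enter

Expected payoff of Enter: (1/6)·7 + (1/3)·5 + (1/2)·10 = 47/6.
Expected payoff of Stay: (1/6)·0 + (1/3)·6 + (1/2)·9 = 13/2.
The largest is 47/6, so Firm A's best response is Enter.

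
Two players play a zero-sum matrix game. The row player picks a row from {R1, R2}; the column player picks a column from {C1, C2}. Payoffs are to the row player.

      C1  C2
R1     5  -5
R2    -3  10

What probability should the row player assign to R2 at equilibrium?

Row minima: R1 → -5, R2 → -3; maximin = -3.
Column maxima: C1 → 5, C2 → 10; minimax = 5.
-3 ≠ 5, so there is no saddle point; optimal play is mixed.
Let the row player play R1 with probability p. Expected payoff against C1: 5p + (-3)(1−p) = 8p − 3; against C2: (-5)p + 10(1−p) = −15p + 10.
Setting these equal: 8p − 3 = −15p + 10 ⇒ 23p = 13 ⇒ p = 13/23, and the value is (8)·(13/23) − 3 = 35/23.
For the column player: with q = P(C1), equating R1's and R2's payoffs gives 10q − 5 = −13q + 10 ⇒ q = 15/23.

10/23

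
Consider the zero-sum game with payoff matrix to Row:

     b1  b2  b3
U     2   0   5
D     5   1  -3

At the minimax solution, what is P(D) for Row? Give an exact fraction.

5/9

Row minima: U → 0, D → -3; maximin = 0.
Column maxima: b1 → 5, b2 → 1, b3 → 5; minimax = 1.
0 ≠ 1, so there is no saddle point; optimal play is mixed.
b1 is strictly dominated by b2 (it gives Row strictly more in every row), so Column never plays it.
On the remaining 2×2 (U, D vs b2, b3):
Let Row play U with probability p. Expected payoff against b2: 0p + 1(1−p) = −p + 1; against b3: 5p + (-3)(1−p) = 8p − 3.
Setting these equal: −p + 1 = 8p − 3 ⇒ −9p = -4 ⇒ p = 4/9, and the value is (-1)·(4/9) + 1 = 5/9.
For Column: with q = P(b2), equating U's and D's payoffs gives −5q + 5 = 4q − 3 ⇒ q = 8/9.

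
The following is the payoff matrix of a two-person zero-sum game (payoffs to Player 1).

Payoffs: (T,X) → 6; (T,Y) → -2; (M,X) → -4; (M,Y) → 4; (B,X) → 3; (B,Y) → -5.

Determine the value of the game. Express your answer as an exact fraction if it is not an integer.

Row minima: T → -2, M → -4, B → -5; maximin = -2.
Column maxima: X → 6, Y → 4; minimax = 4.
-2 ≠ 4, so there is no saddle point; optimal play is mixed.
B is strictly dominated by T, so Player 1 never plays it.
On the remaining 2×2 (T, M vs X, Y):
Let Player 1 play T with probability p. Expected payoff against X: 6p + (-4)(1−p) = 10p − 4; against Y: (-2)p + 4(1−p) = −6p + 4.
Setting these equal: 10p − 4 = −6p + 4 ⇒ 16p = 8 ⇒ p = 1/2, and the value is (10)·(1/2) − 4 = 1.
For Player 2: with q = P(X), equating T's and M's payoffs gives 8q − 2 = −8q + 4 ⇒ q = 3/8.

1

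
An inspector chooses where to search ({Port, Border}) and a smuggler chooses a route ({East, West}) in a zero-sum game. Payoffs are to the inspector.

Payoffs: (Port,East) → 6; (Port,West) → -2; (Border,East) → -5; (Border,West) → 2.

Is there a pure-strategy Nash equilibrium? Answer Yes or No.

No

Row minima: Port → -2, Border → -5; maximin = -2.
Column maxima: East → 6, West → 2; minimax = 2.
-2 ≠ 2, so no pure-strategy equilibrium exists.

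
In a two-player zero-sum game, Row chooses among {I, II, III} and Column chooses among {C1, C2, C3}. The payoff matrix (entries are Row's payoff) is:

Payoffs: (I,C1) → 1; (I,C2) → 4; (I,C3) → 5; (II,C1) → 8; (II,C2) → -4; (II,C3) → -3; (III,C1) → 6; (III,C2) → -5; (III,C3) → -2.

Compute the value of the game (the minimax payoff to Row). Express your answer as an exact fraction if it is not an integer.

Row minima: I → 1, II → -4, III → -5; maximin = 1.
Column maxima: C1 → 8, C2 → 4, C3 → 5; minimax = 4.
1 ≠ 4, so there is no saddle point; optimal play is mixed.
C3 is strictly dominated by C2 (it gives Row strictly more in every row), so Column never plays it.
With C3 eliminated, III is strictly dominated by II (II gives Row strictly more in every remaining column), so Row never plays it.
On the remaining 2×2 (I, II vs C1, C2):
Let Row play I with probability p. Expected payoff against C1: 1p + 8(1−p) = −7p + 8; against C2: 4p + (-4)(1−p) = 8p − 4.
Setting these equal: −7p + 8 = 8p − 4 ⇒ −15p = -12 ⇒ p = 4/5, and the value is (-7)·(4/5) + 8 = 12/5.
For Column: with q = P(C1), equating I's and II's payoffs gives −3q + 4 = 12q − 4 ⇒ q = 8/15.

12/5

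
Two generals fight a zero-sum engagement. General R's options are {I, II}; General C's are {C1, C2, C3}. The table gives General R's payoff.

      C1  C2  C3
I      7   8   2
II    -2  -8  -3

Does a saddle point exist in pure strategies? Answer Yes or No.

Row minima: I → 2, II → -8; maximin = 2.
Column maxima: C1 → 7, C2 → 8, C3 → 2; minimax = 2.
maximin = minimax = 2, so a saddle point exists.

Yes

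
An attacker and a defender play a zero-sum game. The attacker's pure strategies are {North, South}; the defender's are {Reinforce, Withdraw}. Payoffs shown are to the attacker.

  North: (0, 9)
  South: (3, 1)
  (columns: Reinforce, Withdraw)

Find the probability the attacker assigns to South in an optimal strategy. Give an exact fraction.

Row minima: North → 0, South → 1; maximin = 1.
Column maxima: Reinforce → 3, Withdraw → 9; minimax = 3.
1 ≠ 3, so there is no saddle point; optimal play is mixed.
Let the attacker play North with probability p. Expected payoff against Reinforce: 0p + 3(1−p) = −3p + 3; against Withdraw: 9p + 1(1−p) = 8p + 1.
Setting these equal: −3p + 3 = 8p + 1 ⇒ −11p = -2 ⇒ p = 2/11, and the value is (-3)·(2/11) + 3 = 27/11.
For the defender: with q = P(Reinforce), equating North's and South's payoffs gives −9q + 9 = 2q + 1 ⇒ q = 8/11.

9/11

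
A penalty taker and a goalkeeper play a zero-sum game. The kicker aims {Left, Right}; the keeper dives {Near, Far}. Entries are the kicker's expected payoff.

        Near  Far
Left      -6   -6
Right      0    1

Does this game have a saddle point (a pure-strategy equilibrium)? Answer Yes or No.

Yes

Row minima: Left → -6, Right → 0; maximin = 0.
Column maxima: Near → 0, Far → 1; minimax = 0.
maximin = minimax = 0, so a saddle point exists.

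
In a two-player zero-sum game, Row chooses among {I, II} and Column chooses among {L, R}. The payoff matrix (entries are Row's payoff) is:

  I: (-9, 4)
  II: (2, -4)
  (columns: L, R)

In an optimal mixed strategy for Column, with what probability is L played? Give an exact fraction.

8/19

Row minima: I → -9, II → -4; maximin = -4.
Column maxima: L → 2, R → 4; minimax = 2.
-4 ≠ 2, so there is no saddle point; optimal play is mixed.
Let Row play I with probability p. Expected payoff against L: (-9)p + 2(1−p) = −11p + 2; against R: 4p + (-4)(1−p) = 8p − 4.
Setting these equal: −11p + 2 = 8p − 4 ⇒ −19p = -6 ⇒ p = 6/19, and the value is (-11)·(6/19) + 2 = -28/19.
For Column: with q = P(L), equating I's and II's payoffs gives −13q + 4 = 6q − 4 ⇒ q = 8/19.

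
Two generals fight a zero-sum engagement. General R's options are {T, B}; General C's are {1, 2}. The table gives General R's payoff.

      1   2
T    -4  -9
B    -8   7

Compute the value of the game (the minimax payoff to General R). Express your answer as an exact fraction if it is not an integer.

Row minima: T → -9, B → -8; maximin = -8.
Column maxima: 1 → -4, 2 → 7; minimax = -4.
-8 ≠ -4, so there is no saddle point; optimal play is mixed.
Let General R play T with probability p. Expected payoff against 1: (-4)p + (-8)(1−p) = 4p − 8; against 2: (-9)p + 7(1−p) = −16p + 7.
Setting these equal: 4p − 8 = −16p + 7 ⇒ 20p = 15 ⇒ p = 3/4, and the value is (4)·(3/4) − 8 = -5.
For General C: with q = P(1), equating T's and B's payoffs gives 5q − 9 = −15q + 7 ⇒ q = 4/5.

-5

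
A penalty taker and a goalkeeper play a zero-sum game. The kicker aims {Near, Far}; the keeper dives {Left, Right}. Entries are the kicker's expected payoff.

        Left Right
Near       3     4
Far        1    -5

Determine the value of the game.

Row minima: Near → 3, Far → -5; maximin = 3.
Column maxima: Left → 3, Right → 4; minimax = 3.
Since maximin = minimax = 3, there is a saddle point and the value is 3.

3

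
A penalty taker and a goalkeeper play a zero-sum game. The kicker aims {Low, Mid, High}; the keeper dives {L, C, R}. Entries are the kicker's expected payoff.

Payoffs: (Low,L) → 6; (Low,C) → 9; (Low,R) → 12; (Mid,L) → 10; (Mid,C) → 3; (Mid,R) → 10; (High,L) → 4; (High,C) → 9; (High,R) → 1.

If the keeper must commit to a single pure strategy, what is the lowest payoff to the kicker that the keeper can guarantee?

Column maxima: L → 10, C → 9, R → 12.
The smallest of these is 9.

9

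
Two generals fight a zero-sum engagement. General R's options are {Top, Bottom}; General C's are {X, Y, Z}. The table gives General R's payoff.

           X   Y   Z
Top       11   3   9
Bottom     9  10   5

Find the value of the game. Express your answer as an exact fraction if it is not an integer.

75/11

Row minima: Top → 3, Bottom → 5; maximin = 5.
Column maxima: X → 11, Y → 10, Z → 9; minimax = 9.
5 ≠ 9, so there is no saddle point; optimal play is mixed.
X is strictly dominated by Z (it gives General R strictly more in every row), so General C never plays it.
On the remaining 2×2 (Top, Bottom vs Y, Z):
Let General R play Top with probability p. Expected payoff against Y: 3p + 10(1−p) = −7p + 10; against Z: 9p + 5(1−p) = 4p + 5.
Setting these equal: −7p + 10 = 4p + 5 ⇒ −11p = -5 ⇒ p = 5/11, and the value is (-7)·(5/11) + 10 = 75/11.
For General C: with q = P(Y), equating Top's and Bottom's payoffs gives −6q + 9 = 5q + 5 ⇒ q = 4/11.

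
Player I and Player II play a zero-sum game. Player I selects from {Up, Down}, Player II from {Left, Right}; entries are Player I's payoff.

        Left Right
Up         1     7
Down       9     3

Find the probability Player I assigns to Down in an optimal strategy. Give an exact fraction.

Row minima: Up → 1, Down → 3; maximin = 3.
Column maxima: Left → 9, Right → 7; minimax = 7.
3 ≠ 7, so there is no saddle point; optimal play is mixed.
Let Player I play Up with probability p. Expected payoff against Left: 1p + 9(1−p) = −8p + 9; against Right: 7p + 3(1−p) = 4p + 3.
Setting these equal: −8p + 9 = 4p + 3 ⇒ −12p = -6 ⇒ p = 1/2, and the value is (-8)·(1/2) + 9 = 5.
For Player II: with q = P(Left), equating Up's and Down's payoffs gives −6q + 7 = 6q + 3 ⇒ q = 1/3.

1/2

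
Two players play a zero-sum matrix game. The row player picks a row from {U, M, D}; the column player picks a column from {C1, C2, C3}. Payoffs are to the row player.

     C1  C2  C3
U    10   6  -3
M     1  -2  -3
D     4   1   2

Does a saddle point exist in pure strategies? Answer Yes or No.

No

Row minima: U → -3, M → -3, D → 1; maximin = 1.
Column maxima: C1 → 10, C2 → 6, C3 → 2; minimax = 2.
1 ≠ 2, so no pure-strategy equilibrium exists.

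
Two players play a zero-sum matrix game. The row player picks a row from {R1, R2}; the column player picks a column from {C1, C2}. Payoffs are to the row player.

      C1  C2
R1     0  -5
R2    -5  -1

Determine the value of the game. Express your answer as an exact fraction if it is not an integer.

Row minima: R1 → -5, R2 → -5; maximin = -5.
Column maxima: C1 → 0, C2 → -1; minimax = -1.
-5 ≠ -1, so there is no saddle point; optimal play is mixed.
Let the row player play R1 with probability p. Expected payoff against C1: 0p + (-5)(1−p) = 5p − 5; against C2: (-5)p + (-1)(1−p) = −4p − 1.
Setting these equal: 5p − 5 = −4p − 1 ⇒ 9p = 4 ⇒ p = 4/9, and the value is (5)·(4/9) − 5 = -25/9.
For the column player: with q = P(C1), equating R1's and R2's payoffs gives 5q − 5 = −4q − 1 ⇒ q = 4/9.

-25/9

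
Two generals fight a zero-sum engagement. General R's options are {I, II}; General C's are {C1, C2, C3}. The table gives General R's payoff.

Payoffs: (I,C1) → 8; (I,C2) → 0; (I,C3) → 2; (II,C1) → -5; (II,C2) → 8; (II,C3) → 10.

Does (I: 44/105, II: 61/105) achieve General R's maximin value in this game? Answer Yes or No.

Against C1 this mix gives (44/105)·8 + (61/105)·(-5) = 47/105.
Against C2 this mix gives (44/105)·0 + (61/105)·8 = 488/105.
Against C3 this mix gives (44/105)·2 + (61/105)·10 = 698/105.
General C will play C1, holding General R to 47/105. Shifting weight toward the row that does better against C1 would raise this floor (the equalizing mix achieves 64/21 against both C1 and C2), so the proposed strategy is not optimal.

No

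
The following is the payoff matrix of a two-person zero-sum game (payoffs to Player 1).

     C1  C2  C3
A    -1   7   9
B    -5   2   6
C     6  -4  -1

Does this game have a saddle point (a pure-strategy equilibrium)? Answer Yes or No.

No

Row minima: A → -1, B → -5, C → -4; maximin = -1.
Column maxima: C1 → 6, C2 → 7, C3 → 9; minimax = 6.
-1 ≠ 6, so no pure-strategy equilibrium exists.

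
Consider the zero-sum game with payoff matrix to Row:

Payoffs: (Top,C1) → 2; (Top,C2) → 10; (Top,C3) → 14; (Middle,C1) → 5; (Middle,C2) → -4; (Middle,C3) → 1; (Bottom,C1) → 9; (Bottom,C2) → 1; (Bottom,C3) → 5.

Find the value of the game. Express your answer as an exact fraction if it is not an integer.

Row minima: Top → 2, Middle → -4, Bottom → 1; maximin = 2.
Column maxima: C1 → 9, C2 → 10, C3 → 14; minimax = 9.
2 ≠ 9, so there is no saddle point; optimal play is mixed.
Middle is strictly dominated by Bottom, so Row never plays it.
C3 is strictly dominated by C2 (it gives Row strictly more in every row), so Column never plays it.
On the remaining 2×2 (Top, Bottom vs C1, C2):
Let Row play Top with probability p. Expected payoff against C1: 2p + 9(1−p) = −7p + 9; against C2: 10p + 1(1−p) = 9p + 1.
Setting these equal: −7p + 9 = 9p + 1 ⇒ −16p = -8 ⇒ p = 1/2, and the value is (-7)·(1/2) + 9 = 11/2.
For Column: with q = P(C1), equating Top's and Bottom's payoffs gives −8q + 10 = 8q + 1 ⇒ q = 9/16.

11/2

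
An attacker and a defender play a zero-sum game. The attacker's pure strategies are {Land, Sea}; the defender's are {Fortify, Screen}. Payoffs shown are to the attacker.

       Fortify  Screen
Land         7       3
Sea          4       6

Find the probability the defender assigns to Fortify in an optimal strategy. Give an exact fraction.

Row minima: Land → 3, Sea → 4; maximin = 4.
Column maxima: Fortify → 7, Screen → 6; minimax = 6.
4 ≠ 6, so there is no saddle point; optimal play is mixed.
Let the attacker play Land with probability p. Expected payoff against Fortify: 7p + 4(1−p) = 3p + 4; against Screen: 3p + 6(1−p) = −3p + 6.
Setting these equal: 3p + 4 = −3p + 6 ⇒ 6p = 2 ⇒ p = 1/3, and the value is (3)·(1/3) + 4 = 5.
For the defender: with q = P(Fortify), equating Land's and Sea's payoffs gives 4q + 3 = −2q + 6 ⇒ q = 1/2.

1/2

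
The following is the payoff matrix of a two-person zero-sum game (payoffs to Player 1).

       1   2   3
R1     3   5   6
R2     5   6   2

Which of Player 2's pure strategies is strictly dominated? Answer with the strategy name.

2

1 holds Player 1's payoff strictly below 2 in every row: 3 < 5, 5 < 6.
So 2 is strictly dominated for Player 2.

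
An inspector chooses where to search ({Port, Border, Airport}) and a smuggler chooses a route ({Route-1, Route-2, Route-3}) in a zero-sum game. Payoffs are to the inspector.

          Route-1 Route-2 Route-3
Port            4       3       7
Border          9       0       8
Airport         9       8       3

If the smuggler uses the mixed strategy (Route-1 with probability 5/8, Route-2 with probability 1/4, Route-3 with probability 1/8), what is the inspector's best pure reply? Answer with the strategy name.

Expected payoff of Port: (5/8)·4 + (1/4)·3 + (1/8)·7 = 33/8.
Expected payoff of Border: (5/8)·9 + (1/4)·0 + (1/8)·8 = 53/8.
Expected payoff of Airport: (5/8)·9 + (1/4)·8 + (1/8)·3 = 8.
The largest is 8, so the inspector's best response is Airport.

Airport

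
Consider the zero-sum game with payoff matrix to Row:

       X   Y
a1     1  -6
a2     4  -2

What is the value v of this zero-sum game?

Row minima: a1 → -6, a2 → -2; maximin = -2.
Column maxima: X → 4, Y → -2; minimax = -2.
Since maximin = minimax = -2, there is a saddle point and the value is -2.

-2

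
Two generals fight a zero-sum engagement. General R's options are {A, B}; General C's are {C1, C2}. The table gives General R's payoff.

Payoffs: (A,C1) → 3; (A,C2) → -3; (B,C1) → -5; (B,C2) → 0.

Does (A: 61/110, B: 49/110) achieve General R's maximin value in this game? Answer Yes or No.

Against C1 this mix gives (61/110)·3 + (49/110)·(-5) = -31/55.
Against C2 this mix gives (61/110)·(-3) + (49/110)·0 = -183/110.
General C will play C2, holding General R to -183/110. Shifting weight toward the row that does better against C2 would raise this floor (the equalizing mix achieves -15/11 against both C2 and C1), so the proposed strategy is not optimal.

No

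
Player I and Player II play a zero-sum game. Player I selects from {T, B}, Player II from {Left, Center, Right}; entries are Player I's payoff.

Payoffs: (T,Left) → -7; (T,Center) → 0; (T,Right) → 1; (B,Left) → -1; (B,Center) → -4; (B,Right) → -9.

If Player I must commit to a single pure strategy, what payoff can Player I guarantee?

Row minima: T → -7, B → -9.
The best of these is -7.

-7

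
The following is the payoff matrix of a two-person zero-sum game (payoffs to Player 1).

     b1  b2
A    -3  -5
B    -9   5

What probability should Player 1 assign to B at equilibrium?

1/8

Row minima: A → -5, B → -9; maximin = -5.
Column maxima: b1 → -3, b2 → 5; minimax = -3.
-5 ≠ -3, so there is no saddle point; optimal play is mixed.
Let Player 1 play A with probability p. Expected payoff against b1: (-3)p + (-9)(1−p) = 6p − 9; against b2: (-5)p + 5(1−p) = −10p + 5.
Setting these equal: 6p − 9 = −10p + 5 ⇒ 16p = 14 ⇒ p = 7/8, and the value is (6)·(7/8) − 9 = -15/4.
For Player 2: with q = P(b1), equating A's and B's payoffs gives 2q − 5 = −14q + 5 ⇒ q = 5/8.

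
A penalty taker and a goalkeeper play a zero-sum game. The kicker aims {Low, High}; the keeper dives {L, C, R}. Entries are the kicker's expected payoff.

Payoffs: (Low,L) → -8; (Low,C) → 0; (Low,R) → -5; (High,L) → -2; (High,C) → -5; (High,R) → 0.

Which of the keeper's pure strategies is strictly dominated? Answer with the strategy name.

L holds the kicker's payoff strictly below R in every row: -8 < -5, -2 < 0.
So R is strictly dominated for the keeper.

R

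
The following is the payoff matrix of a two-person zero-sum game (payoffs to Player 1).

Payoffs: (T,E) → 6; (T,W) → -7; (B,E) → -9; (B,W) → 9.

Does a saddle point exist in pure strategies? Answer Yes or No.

Row minima: T → -7, B → -9; maximin = -7.
Column maxima: E → 6, W → 9; minimax = 6.
-7 ≠ 6, so no pure-strategy equilibrium exists.

No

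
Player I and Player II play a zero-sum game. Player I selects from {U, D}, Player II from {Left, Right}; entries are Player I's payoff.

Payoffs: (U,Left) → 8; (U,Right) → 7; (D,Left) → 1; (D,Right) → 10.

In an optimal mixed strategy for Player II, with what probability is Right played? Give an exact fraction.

7/10

Row minima: U → 7, D → 1; maximin = 7.
Column maxima: Left → 8, Right → 10; minimax = 8.
7 ≠ 8, so there is no saddle point; optimal play is mixed.
Let Player I play U with probability p. Expected payoff against Left: 8p + 1(1−p) = 7p + 1; against Right: 7p + 10(1−p) = −3p + 10.
Setting these equal: 7p + 1 = −3p + 10 ⇒ 10p = 9 ⇒ p = 9/10, and the value is (7)·(9/10) + 1 = 73/10.
For Player II: with q = P(Left), equating U's and D's payoffs gives q + 7 = −9q + 10 ⇒ q = 3/10.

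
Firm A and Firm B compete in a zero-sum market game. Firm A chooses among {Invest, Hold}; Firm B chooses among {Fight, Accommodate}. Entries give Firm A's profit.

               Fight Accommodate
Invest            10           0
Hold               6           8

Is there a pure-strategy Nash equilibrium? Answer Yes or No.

Row minima: Invest → 0, Hold → 6; maximin = 6.
Column maxima: Fight → 10, Accommodate → 8; minimax = 8.
6 ≠ 8, so no pure-strategy equilibrium exists.

No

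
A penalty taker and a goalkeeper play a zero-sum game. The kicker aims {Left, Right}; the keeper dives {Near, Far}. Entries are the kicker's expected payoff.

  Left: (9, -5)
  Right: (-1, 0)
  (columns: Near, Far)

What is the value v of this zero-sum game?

Row minima: Left → -5, Right → -1; maximin = -1.
Column maxima: Near → 9, Far → 0; minimax = 0.
-1 ≠ 0, so there is no saddle point; optimal play is mixed.
Let the kicker play Left with probability p. Expected payoff against Near: 9p + (-1)(1−p) = 10p − 1; against Far: (-5)p + 0(1−p) = −5p.
Setting these equal: 10p − 1 = −5p ⇒ 15p = 1 ⇒ p = 1/15, and the value is (10)·(1/15) − 1 = -1/3.
For the keeper: with q = P(Near), equating Left's and Right's payoffs gives 14q − 5 = −q ⇒ q = 1/3.

-1/3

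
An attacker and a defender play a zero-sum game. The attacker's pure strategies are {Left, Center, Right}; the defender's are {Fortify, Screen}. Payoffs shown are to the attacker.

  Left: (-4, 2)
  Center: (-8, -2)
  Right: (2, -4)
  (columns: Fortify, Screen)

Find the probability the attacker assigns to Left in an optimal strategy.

Row minima: Left → -4, Center → -8, Right → -4; maximin = -4.
Column maxima: Fortify → 2, Screen → 2; minimax = 2.
-4 ≠ 2, so there is no saddle point; optimal play is mixed.
Center is strictly dominated by Left, so the attacker never plays it.
On the remaining 2×2 (Left, Right vs Fortify, Screen):
Let the attacker play Left with probability p. Expected payoff against Fortify: (-4)p + 2(1−p) = −6p + 2; against Screen: 2p + (-4)(1−p) = 6p − 4.
Setting these equal: −6p + 2 = 6p − 4 ⇒ −12p = -6 ⇒ p = 1/2, and the value is (-6)·(1/2) + 2 = -1.
For the defender: with q = P(Fortify), equating Left's and Right's payoffs gives −6q + 2 = 6q − 4 ⇒ q = 1/2.

1/2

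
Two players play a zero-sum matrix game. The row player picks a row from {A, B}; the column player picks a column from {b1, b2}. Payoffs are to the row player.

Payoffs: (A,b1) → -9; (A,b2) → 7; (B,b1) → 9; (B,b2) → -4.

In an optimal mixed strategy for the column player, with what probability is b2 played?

18/29

Row minima: A → -9, B → -4; maximin = -4.
Column maxima: b1 → 9, b2 → 7; minimax = 7.
-4 ≠ 7, so there is no saddle point; optimal play is mixed.
Let the row player play A with probability p. Expected payoff against b1: (-9)p + 9(1−p) = −18p + 9; against b2: 7p + (-4)(1−p) = 11p − 4.
Setting these equal: −18p + 9 = 11p − 4 ⇒ −29p = -13 ⇒ p = 13/29, and the value is (-18)·(13/29) + 9 = 27/29.
For the column player: with q = P(b1), equating A's and B's payoffs gives −16q + 7 = 13q − 4 ⇒ q = 11/29.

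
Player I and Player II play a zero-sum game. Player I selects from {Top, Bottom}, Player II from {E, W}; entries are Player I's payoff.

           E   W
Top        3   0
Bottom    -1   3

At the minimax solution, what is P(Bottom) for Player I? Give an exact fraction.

Row minima: Top → 0, Bottom → -1; maximin = 0.
Column maxima: E → 3, W → 3; minimax = 3.
0 ≠ 3, so there is no saddle point; optimal play is mixed.
Let Player I play Top with probability p. Expected payoff against E: 3p + (-1)(1−p) = 4p − 1; against W: 0p + 3(1−p) = −3p + 3.
Setting these equal: 4p − 1 = −3p + 3 ⇒ 7p = 4 ⇒ p = 4/7, and the value is (4)·(4/7) − 1 = 9/7.
For Player II: with q = P(E), equating Top's and Bottom's payoffs gives 3q = −4q + 3 ⇒ q = 3/7.

3/7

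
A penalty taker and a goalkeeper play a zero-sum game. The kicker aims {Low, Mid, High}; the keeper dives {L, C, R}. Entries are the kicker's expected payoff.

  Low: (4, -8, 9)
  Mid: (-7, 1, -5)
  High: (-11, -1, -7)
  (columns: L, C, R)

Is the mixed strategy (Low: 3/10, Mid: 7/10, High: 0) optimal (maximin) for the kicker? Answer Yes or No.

Against L this mix gives (3/10)·4 + (7/10)·(-7) = -37/10.
Against C this mix gives (3/10)·(-8) + (7/10)·1 = -17/10.
Against R this mix gives (3/10)·9 + (7/10)·(-5) = -4/5.
The keeper will play L, holding the kicker to -37/10. Shifting weight toward the row that does better against L would raise this floor (the equalizing mix achieves -13/5 against both L and C), so the proposed strategy is not optimal.

No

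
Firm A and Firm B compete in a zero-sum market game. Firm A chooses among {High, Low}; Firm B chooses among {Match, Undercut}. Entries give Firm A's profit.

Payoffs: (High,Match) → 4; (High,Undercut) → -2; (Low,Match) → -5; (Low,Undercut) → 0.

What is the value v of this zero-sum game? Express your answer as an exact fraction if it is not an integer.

-10/11

Row minima: High → -2, Low → -5; maximin = -2.
Column maxima: Match → 4, Undercut → 0; minimax = 0.
-2 ≠ 0, so there is no saddle point; optimal play is mixed.
Let Firm A play High with probability p. Expected payoff against Match: 4p + (-5)(1−p) = 9p − 5; against Undercut: (-2)p + 0(1−p) = −2p.
Setting these equal: 9p − 5 = −2p ⇒ 11p = 5 ⇒ p = 5/11, and the value is (9)·(5/11) − 5 = -10/11.
For Firm B: with q = P(Match), equating High's and Low's payoffs gives 6q − 2 = −5q ⇒ q = 2/11.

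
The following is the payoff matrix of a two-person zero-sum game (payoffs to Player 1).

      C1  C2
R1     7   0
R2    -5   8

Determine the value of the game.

14/5

Row minima: R1 → 0, R2 → -5; maximin = 0.
Column maxima: C1 → 7, C2 → 8; minimax = 7.
0 ≠ 7, so there is no saddle point; optimal play is mixed.
Let Player 1 play R1 with probability p. Expected payoff against C1: 7p + (-5)(1−p) = 12p − 5; against C2: 0p + 8(1−p) = −8p + 8.
Setting these equal: 12p − 5 = −8p + 8 ⇒ 20p = 13 ⇒ p = 13/20, and the value is (12)·(13/20) − 5 = 14/5.
For Player 2: with q = P(C1), equating R1's and R2's payoffs gives 7q = −13q + 8 ⇒ q = 2/5.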